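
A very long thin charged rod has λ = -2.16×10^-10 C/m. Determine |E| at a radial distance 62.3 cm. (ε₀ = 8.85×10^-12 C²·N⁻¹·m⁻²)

E = 6.24 N/C

Take a coaxial cylindrical Gaussian surface of radius r = 62.3 cm and length L.
Q_enc = λL, so λ_enc = -2.16e-10 C/m.
Since E is radial and uniform over the curved surface, Φ = E·2πrL = Q_enc/ε₀ = λ_enc L/ε₀.
E = |λ_enc|/(2πε₀r) = (2.16×10^-10)/(2π·8.85×10^-12·0.623) = 6.24 N/C.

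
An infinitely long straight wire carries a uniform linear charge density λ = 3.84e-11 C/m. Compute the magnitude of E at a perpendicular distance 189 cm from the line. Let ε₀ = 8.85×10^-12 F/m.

0.365 N/C

Choose a coaxial cylinder of radius r = 189 cm (arbitrary length L) as the Gaussian surface.
Q_enc = λL, so λ_enc = 3.84×10^-11 C/m.
Since E is radial and uniform over the curved surface, Φ = E·2πrL = Q_enc/ε₀ = λ_enc L/ε₀.
E = |λ_enc|/(2πε₀r) = (3.84×10^-11)/(2π·8.85×10^-12·1.89) = 0.365 N/C.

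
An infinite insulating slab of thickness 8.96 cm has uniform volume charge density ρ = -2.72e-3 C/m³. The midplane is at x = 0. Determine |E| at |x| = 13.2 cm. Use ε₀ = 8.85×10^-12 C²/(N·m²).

E ≈ 1.38e7 V/m

The point |x| = 13.2 cm lies outside the slab (half-thickness 0.0448 m). A symmetric pillbox spanning the full slab encloses Q_enc = ρ·d·A.
Flux = 2EA ⇒ E = |ρ|d/(2ε₀), independent of distance outside.
E = (2.72×10^-3)(0.0896)/(2·8.85×10^-12) = 1.38×10^7 N/C.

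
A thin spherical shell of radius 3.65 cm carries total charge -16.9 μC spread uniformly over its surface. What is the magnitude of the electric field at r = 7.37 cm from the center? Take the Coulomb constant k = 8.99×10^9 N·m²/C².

E ≈ 2.80×10^7 N/C

Symmetry ⇒ E = E(r) r̂. Gaussian sphere of radius r = 7.37 cm (r > 3.65 cm).
The entire shell is enclosed: Q_enc = -1.69×10^-5 C.
Gauss's law: E·4πr² = Q_enc/ε₀.
E = k|Q_enc|/r² = (8.99×10^9)(1.69×10^-5)/(0.0737)² = 2.80×10^7 N/C.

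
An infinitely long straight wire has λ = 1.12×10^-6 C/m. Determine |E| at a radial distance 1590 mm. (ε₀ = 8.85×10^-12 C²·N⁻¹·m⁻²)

1.27e4 V/m

By cylindrical symmetry E is radial; use a coaxial Gaussian cylinder of radius 1590 mm and length L.
Q_enc = λL, so λ_enc = 1.12e-6 C/m.
Gauss's law: E·2πrL = λ_enc L/ε₀.
E = |λ_enc|/(2πε₀r) = (1.12e-6)/(2π·8.85×10^-12·1.59) = 1.27e4 N/C.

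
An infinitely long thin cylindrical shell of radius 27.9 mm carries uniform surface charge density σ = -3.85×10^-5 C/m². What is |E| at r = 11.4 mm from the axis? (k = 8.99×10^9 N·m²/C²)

E = 0 (no enclosed charge)

Choose a coaxial cylinder of radius r = 11.4 mm (arbitrary length L) as the Gaussian surface (r < 27.9 mm, inside the shell).
No charge is enclosed, so Gauss's law gives E·2πrL = 0 ⇒ E = 0.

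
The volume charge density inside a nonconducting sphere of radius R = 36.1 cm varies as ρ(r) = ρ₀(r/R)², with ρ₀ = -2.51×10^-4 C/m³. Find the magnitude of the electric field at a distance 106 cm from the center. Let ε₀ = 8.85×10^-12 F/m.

E ≈ 2.38×10^5 N/C

Symmetry ⇒ E = E(r) r̂. Gaussian sphere of radius r = 106 cm (r > R, all charge enclosed).
Q_enc = 4π ∫₀^R ρ₀(r'/R)^2 r'² dr' = 4πρ₀R³/5 = -2.968e-5 C.
Applying ∮E·dA = Q_enc/ε₀ with Φ = E(4πr²):
E = |Q_enc|/(4πε₀r²) = (2.968×10^-5)/(4π·8.85×10^-12·(1.06)²) = 2.38×10^5 N/C.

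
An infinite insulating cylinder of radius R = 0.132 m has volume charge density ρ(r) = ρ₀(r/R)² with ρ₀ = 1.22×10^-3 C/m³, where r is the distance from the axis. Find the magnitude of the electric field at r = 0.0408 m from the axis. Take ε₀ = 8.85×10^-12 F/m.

By cylindrical symmetry E is radial; use a coaxial Gaussian cylinder of radius 0.0408 m and length L (r < R).
λ_enc = ∫₀^r ρ(r')·2πr' dr' = (2πρ₀/R²)·r^4/4 = 3.048×10^-7 C/m.
By Gauss's law (flux through the curved wall only), E·2πrL = λ_enc L/ε₀.
E = |λ_enc|/(2πε₀r) = (3.048×10^-7)/(2π·8.85×10^-12·0.0408) = 1.34e5 N/C.

|E| ≈ 1.34×10^5 N/C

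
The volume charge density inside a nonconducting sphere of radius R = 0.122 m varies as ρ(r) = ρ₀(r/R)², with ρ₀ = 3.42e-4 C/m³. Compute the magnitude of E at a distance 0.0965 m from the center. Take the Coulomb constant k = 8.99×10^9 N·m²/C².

By spherical symmetry E is radial; choose a Gaussian sphere of radius r = 0.0965 m (r < R).
Integrate the density: Q_enc = 4π ∫₀^r ρ₀(r'/R)^2 r'² dr' = 4πρ₀ r^5/(5·R²) = 4.833×10^-7 C.
Applying ∮E·dA = Q_enc/ε₀ with Φ = E(4πr²):
E = k|Q_enc|/r² = (8.99×10^9)(4.833e-7)/(0.0965)² = 4.67e5 N/C.

4.67×10^5 N/C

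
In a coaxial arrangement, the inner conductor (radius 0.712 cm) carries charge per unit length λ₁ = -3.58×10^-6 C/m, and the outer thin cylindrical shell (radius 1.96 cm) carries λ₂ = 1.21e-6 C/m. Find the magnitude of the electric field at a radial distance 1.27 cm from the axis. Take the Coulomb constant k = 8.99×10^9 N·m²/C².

Take a coaxial cylindrical Gaussian surface of radius r = 1.27 cm and length L (between the conductors, 0.712 cm < r < 1.96 cm).
The shell at 1.96 cm lies outside the Gaussian surface, so λ_enc = λ₁ = -3.58e-6 C/m.
Since E is radial and uniform over the curved surface, Φ = E·2πrL = Q_enc/ε₀ = λ_enc L/ε₀.
E = 2k|λ_enc|/r = 2(8.99×10^9)(3.58e-6)/(0.0127) = 5.07×10^6 N/C.

5.07×10^6 N/C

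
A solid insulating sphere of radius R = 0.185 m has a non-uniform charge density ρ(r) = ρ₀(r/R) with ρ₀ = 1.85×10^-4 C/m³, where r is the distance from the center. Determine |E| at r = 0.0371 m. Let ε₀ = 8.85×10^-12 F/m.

Use a concentric Gaussian sphere at r = 0.0371 m (r < R).
Integrate the density: Q_enc = 4π ∫₀^r ρ₀(r'/R)^1 r'² dr' = 4πρ₀ r^4/(4·R) = 5.952×10^-9 C.
Applying ∮E·dA = Q_enc/ε₀ with Φ = E(4πr²):
E = |Q_enc|/(4πε₀r²) = (5.952×10^-9)/(4π·8.85×10^-12·(0.0371)²) = 3.89e4 N/C.

E = 3.89×10^4 N/C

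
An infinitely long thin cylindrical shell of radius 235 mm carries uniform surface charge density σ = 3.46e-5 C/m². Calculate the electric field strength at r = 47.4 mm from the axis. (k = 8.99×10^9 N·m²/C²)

Choose a coaxial cylinder of radius r = 47.4 mm (arbitrary length L) as the Gaussian surface (r < 235 mm, inside the shell).
All the surface charge lies outside this cylinder: Q_enc = 0, hence E = 0.

E = 0 (no enclosed charge)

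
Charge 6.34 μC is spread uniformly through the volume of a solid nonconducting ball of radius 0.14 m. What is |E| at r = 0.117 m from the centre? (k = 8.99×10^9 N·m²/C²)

|E| ≈ 2.43e6 N/C

Use a concentric Gaussian sphere at r = 0.117 m (r < R).
For a uniform sphere the enclosed fraction is (r/R)³, so Q_enc = (6.34 μC)(0.117/0.14)³ = 3.701e-6 C.
By Gauss's law, ∮E·dA = E·4πr² = Q_enc/ε₀.
E = k|Q_enc|/r² = (8.99×10^9)(3.701×10^-6)/(0.117)² = 2.43e6 N/C.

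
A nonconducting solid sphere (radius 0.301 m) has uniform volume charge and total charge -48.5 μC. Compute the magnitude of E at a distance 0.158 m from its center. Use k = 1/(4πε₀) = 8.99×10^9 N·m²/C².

E = 2.53×10^6 N/C

By spherical symmetry E is radial; choose a Gaussian sphere of radius r = 0.158 m (r < R).
Only the charge within r is enclosed: Q_enc = Q·(r/R)³ = (-48.5 μC)·(0.158 m/0.301 m)³ = -7.015e-6 C.
Applying ∮E·dA = Q_enc/ε₀ with Φ = E(4πr²):
E = k|Q_enc|/r² = (8.99×10^9)(7.015×10^-6)/(0.158)² = 2.53×10^6 N/C.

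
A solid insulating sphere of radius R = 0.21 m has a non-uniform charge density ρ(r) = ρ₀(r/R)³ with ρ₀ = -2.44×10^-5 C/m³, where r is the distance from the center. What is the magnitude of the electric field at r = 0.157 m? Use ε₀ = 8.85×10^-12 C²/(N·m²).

Use a concentric Gaussian sphere at r = 0.157 m (r < R).
Integrate the density: Q_enc = 4π ∫₀^r ρ₀(r'/R)^3 r'² dr' = 4πρ₀ r^6/(6·R³) = -8.264e-8 C.
Gauss's law: E·4πr² = Q_enc/ε₀.
E = |Q_enc|/(4πε₀r²) = (8.264×10^-8)/(4π·8.85×10^-12·(0.157)²) = 3.01×10^4 N/C.

|E| = 3.01e4 V/m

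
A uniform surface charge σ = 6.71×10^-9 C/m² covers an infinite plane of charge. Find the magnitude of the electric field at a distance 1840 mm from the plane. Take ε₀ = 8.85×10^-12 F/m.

379 N/C

Choose a cylindrical pillbox piercing the sheet, end faces (area A) parallel to it.
Only the two end caps contribute flux: Φ = 2EA. With Q_enc = σA, Gauss's law gives E = |σ|/(2ε₀).
E = |σ|/(2ε₀) = (6.71×10^-9)/(2·8.85×10^-12) = 379 N/C.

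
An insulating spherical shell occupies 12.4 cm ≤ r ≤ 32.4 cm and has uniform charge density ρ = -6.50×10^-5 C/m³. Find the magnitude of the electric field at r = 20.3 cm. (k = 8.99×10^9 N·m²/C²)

By spherical symmetry E is radial; choose a Gaussian sphere of radius r = 20.3 cm (within the shell material, 12.4 cm < r < 32.4 cm).
Only the shell between 12.4 cm and r is enclosed: Q_enc = ρ·(4π/3)(r³ − a³) = (-6.50×10^-5)·(4π/3)·((0.203)³ − (0.124)³) = -1.759e-6 C.
Since E is radial and uniform over the Gaussian sphere, Φ = E·4πr² = Q_enc/ε₀.
E = k|Q_enc|/r² = (8.99×10^9)(1.759×10^-6)/(0.203)² = 3.84×10^5 N/C.

3.84×10^5 V/m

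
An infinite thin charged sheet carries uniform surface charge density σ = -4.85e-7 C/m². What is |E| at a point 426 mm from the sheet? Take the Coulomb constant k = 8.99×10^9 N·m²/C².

E ≈ 2.74×10^4 V/m

By planar symmetry E is perpendicular to the sheet and uniform; use a Gaussian pillbox with flat faces of area A on each side of the sheet.
Flux Φ = 2EA and Q_enc = σA, so 2EA = σA/ε₀ ⇒ E = |σ|/(2ε₀), independent of distance.
E = 2πk|σ| = 2π(8.99×10^9)(4.85×10^-7) = 2.74e4 N/C.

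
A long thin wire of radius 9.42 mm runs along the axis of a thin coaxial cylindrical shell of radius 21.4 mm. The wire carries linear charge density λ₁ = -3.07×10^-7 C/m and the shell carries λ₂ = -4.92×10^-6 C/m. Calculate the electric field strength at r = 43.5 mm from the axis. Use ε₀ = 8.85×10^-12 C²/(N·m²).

|E| ≈ 2.16e6 N/C

Choose a coaxial cylinder of radius r = 43.5 mm (arbitrary length L) as the Gaussian surface (r > 21.4 mm, enclosing both).
λ_enc = λ₁ + λ₂ = (-3.07×10^-7) + (-4.92×10^-6) = -5.227e-6 C/m.
Since E is radial and uniform over the curved surface, Φ = E·2πrL = Q_enc/ε₀ = λ_enc L/ε₀.
E = |λ_enc|/(2πε₀r) = (5.227×10^-6)/(2π·8.85×10^-12·0.0435) = 2.16×10^6 N/C.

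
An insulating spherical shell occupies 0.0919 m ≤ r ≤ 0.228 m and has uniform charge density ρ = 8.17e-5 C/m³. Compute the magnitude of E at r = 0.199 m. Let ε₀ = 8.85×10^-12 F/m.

By spherical symmetry E is radial; choose a Gaussian sphere of radius r = 0.199 m (within the shell material, 0.0919 m < r < 0.228 m).
Only the shell between 0.0919 m and r is enclosed: Q_enc = ρ·(4π/3)(r³ − a³) = (8.17×10^-5)·(4π/3)·((0.199)³ − (0.0919)³) = 2.431e-6 C.
Gauss's law: E·4πr² = Q_enc/ε₀.
E = |Q_enc|/(4πε₀r²) = (2.431e-6)/(4π·8.85×10^-12·(0.199)²) = 5.52×10^5 N/C.

|E| ≈ 5.52×10^5 N/C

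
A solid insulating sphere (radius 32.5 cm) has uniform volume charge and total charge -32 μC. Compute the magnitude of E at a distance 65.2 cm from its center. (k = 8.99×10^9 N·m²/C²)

Symmetry ⇒ E = E(r) r̂. Gaussian sphere of radius r = 65.2 cm (r > R, so the entire charge is enclosed).
Q_enc = -32 μC = -3.20×10^-5 C.
Gauss's law: E·4πr² = Q_enc/ε₀.
E = k|Q_enc|/r² = (8.99×10^9)(3.20×10^-5)/(0.652)² = 6.77e5 N/C.

|E| ≈ 6.77e5 N/C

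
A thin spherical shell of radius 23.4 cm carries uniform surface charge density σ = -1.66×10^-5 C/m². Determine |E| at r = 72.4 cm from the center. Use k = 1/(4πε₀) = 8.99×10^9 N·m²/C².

|E| ≈ 1.96×10^5 N/C

Take a concentric spherical Gaussian surface of radius r = 72.4 cm (r > 23.4 cm).
The entire shell is enclosed: Q_enc = σ·4πR² = (-1.66×10^-5)·4π·(0.234)² = -1.142e-5 C.
Gauss's law: E·4πr² = Q_enc/ε₀.
E = k|Q_enc|/r² = (8.99×10^9)(1.142×10^-5)/(0.724)² = 1.96×10^5 N/C.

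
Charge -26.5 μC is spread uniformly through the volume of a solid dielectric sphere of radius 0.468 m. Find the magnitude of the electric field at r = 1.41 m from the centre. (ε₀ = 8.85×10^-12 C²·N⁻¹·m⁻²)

By spherical symmetry E is radial; choose a Gaussian sphere of radius r = 1.41 m (r > R, so the entire charge is enclosed).
Q_enc = -26.5 μC = -2.65×10^-5 C.
Since E is radial and uniform over the Gaussian sphere, Φ = E·4πr² = Q_enc/ε₀.
E = |Q_enc|/(4πε₀r²) = (2.65e-5)/(4π·8.85×10^-12·(1.41)²) = 1.20e5 N/C.

|E| = 1.20×10^5 V/m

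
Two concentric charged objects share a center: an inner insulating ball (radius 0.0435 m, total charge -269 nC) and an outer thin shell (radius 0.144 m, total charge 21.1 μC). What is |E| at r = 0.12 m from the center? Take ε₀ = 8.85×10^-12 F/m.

Use a concentric Gaussian sphere at r = 0.12 m (between the bodies, 0.0435 m < r < 0.144 m).
The shell at 0.144 m lies outside the Gaussian surface, so Q_enc = -269 nC = -2.69×10^-7 C.
By Gauss's law, ∮E·dA = E·4πr² = Q_enc/ε₀.
E = |Q_enc|/(4πε₀r²) = (2.69e-7)/(4π·8.85×10^-12·(0.12)²) = 1.68×10^5 N/C.

|E| = 1.68e5 N/C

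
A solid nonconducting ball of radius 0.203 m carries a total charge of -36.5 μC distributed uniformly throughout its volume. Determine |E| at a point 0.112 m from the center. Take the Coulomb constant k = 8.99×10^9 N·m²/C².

Use a concentric Gaussian sphere at r = 0.112 m (r < R).
For a uniform sphere the enclosed fraction is (r/R)³, so Q_enc = (-36.5 μC)(0.112/0.203)³ = -6.13e-6 C.
Since E is radial and uniform over the Gaussian sphere, Φ = E·4πr² = Q_enc/ε₀.
E = k|Q_enc|/r² = (8.99×10^9)(6.13×10^-6)/(0.112)² = 4.39×10^6 N/C.

|E| ≈ 4.39e6 V/m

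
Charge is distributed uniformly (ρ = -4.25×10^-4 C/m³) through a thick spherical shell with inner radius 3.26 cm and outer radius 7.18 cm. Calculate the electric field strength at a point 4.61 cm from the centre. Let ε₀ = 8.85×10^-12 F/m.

By spherical symmetry E is radial; choose a Gaussian sphere of radius r = 4.61 cm (within the shell material, 3.26 cm < r < 7.18 cm).
Only the shell between 3.26 cm and r is enclosed: Q_enc = ρ·(4π/3)(r³ − a³) = (-4.25×10^-4)·(4π/3)·((0.0461)³ − (0.0326)³) = -1.127×10^-7 C.
Gauss's law: E·4πr² = Q_enc/ε₀.
E = |Q_enc|/(4πε₀r²) = (1.127e-7)/(4π·8.85×10^-12·(0.0461)²) = 4.77e5 N/C.

|E| = 4.77×10^5 N/C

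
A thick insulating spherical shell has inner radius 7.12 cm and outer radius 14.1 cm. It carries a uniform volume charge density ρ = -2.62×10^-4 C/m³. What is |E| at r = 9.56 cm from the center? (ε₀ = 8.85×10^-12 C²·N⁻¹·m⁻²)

By spherical symmetry E is radial; choose a Gaussian sphere of radius r = 9.56 cm (within the shell material, 7.12 cm < r < 14.1 cm).
Enclosed charge is the volume from a to r: Q_enc = (4π/3)ρ(r³ − a³) = -5.628e-7 C.
Gauss's law: E·4πr² = Q_enc/ε₀.
E = |Q_enc|/(4πε₀r²) = (5.628×10^-7)/(4π·8.85×10^-12·(0.0956)²) = 5.54×10^5 N/C.

|E| ≈ 5.54×10^5 N/C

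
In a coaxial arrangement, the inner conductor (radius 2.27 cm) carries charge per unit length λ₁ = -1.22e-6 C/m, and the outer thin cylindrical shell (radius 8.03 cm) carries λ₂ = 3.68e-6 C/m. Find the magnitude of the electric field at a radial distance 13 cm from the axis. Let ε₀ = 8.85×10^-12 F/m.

E = 3.40×10^5 N/C

Choose a coaxial cylinder of radius r = 13 cm (arbitrary length L) as the Gaussian surface (r > 8.03 cm, enclosing both).
λ_enc = λ₁ + λ₂ = (-1.22×10^-6) + (3.68e-6) = 2.46e-6 C/m.
Gauss's law: E·2πrL = λ_enc L/ε₀.
E = |λ_enc|/(2πε₀r) = (2.46×10^-6)/(2π·8.85×10^-12·0.13) = 3.40×10^5 N/C.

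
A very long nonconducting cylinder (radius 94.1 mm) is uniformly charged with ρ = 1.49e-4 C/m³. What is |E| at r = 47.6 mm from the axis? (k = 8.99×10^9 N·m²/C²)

|E| ≈ 4.01e5 V/m

Take a coaxial cylindrical Gaussian surface of radius r = 47.6 mm and length L (r < R).
Charge inside radius r per length L is ρ·πr²·L, so λ_enc = ρπr² = 1.061×10^-6 C/m.
By Gauss's law (flux through the curved wall only), E·2πrL = λ_enc L/ε₀.
E = 2k|λ_enc|/r = 2(8.99×10^9)(1.061×10^-6)/(0.0476) = 4.01×10^5 N/C.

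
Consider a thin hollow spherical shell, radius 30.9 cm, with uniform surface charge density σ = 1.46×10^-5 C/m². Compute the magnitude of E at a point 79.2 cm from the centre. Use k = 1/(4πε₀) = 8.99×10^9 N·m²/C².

Use a concentric Gaussian sphere at r = 79.2 cm (r > 30.9 cm).
The entire shell is enclosed: Q_enc = σ·4πR² = (1.46×10^-5)·4π·(0.309)² = 1.752×10^-5 C.
Applying ∮E·dA = Q_enc/ε₀ with Φ = E(4πr²):
E = k|Q_enc|/r² = (8.99×10^9)(1.752×10^-5)/(0.792)² = 2.51e5 N/C.

E ≈ 2.51×10^5 N/C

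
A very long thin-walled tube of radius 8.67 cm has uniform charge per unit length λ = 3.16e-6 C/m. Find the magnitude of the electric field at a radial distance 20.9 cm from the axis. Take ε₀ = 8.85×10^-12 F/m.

E = 2.72×10^5 V/m

Choose a coaxial cylinder of radius r = 20.9 cm (arbitrary length L) as the Gaussian surface (r > 8.67 cm).
The full line charge is enclosed: λ_enc = 3.16×10^-6 C/m.
By Gauss's law (flux through the curved wall only), E·2πrL = λ_enc L/ε₀.
E = |λ_enc|/(2πε₀r) = (3.16×10^-6)/(2π·8.85×10^-12·0.209) = 2.72×10^5 N/C.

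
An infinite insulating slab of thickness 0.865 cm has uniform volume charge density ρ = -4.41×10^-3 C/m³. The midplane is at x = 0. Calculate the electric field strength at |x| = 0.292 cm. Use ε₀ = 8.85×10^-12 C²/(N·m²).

By symmetry E is perpendicular to the slab. A Gaussian pillbox from −0.292 cm to +0.292 cm (face area A) lies entirely within the slab.
Q_enc = ρ·(2x)·A and flux = 2EA, so 2EA = 2ρxA/ε₀ ⇒ E = |ρ|x/ε₀.
E = (4.41×10^-3)(0.00292)/(8.85×10^-12) = 1.46×10^6 N/C.

1.46×10^6 N/C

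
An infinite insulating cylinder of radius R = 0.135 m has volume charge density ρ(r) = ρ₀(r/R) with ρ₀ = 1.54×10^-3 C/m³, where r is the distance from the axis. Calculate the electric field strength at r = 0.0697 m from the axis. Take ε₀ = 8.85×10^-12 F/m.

Coaxial Gaussian cylinder, radius r = 0.0697 m, length L (r < R).
Integrating ρ over the cross-section to radius r: λ_enc = (2πρ₀/R) ∫₀^r r'^2 dr' = 2πρ₀ r^3/(3·R) = 8.09×10^-6 C/m.
By Gauss's law (flux through the curved wall only), E·2πrL = λ_enc L/ε₀.
E = |λ_enc|/(2πε₀r) = (8.09×10^-6)/(2π·8.85×10^-12·0.0697) = 2.09×10^6 N/C.

|E| ≈ 2.09e6 N/C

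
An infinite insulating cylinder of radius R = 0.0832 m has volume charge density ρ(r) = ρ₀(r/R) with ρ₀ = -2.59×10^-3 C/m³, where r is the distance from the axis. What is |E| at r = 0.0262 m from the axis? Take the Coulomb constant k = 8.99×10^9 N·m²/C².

E ≈ 8.05×10^5 N/C

By cylindrical symmetry E is radial; use a coaxial Gaussian cylinder of radius 0.0262 m and length L (r < R).
Integrating ρ over the cross-section to radius r: λ_enc = (2πρ₀/R) ∫₀^r r'^2 dr' = 2πρ₀ r^3/(3·R) = -1.173×10^-6 C/m.
Gauss's law: E·2πrL = λ_enc L/ε₀.
E = 2k|λ_enc|/r = 2(8.99×10^9)(1.173×10^-6)/(0.0262) = 8.05×10^5 N/C.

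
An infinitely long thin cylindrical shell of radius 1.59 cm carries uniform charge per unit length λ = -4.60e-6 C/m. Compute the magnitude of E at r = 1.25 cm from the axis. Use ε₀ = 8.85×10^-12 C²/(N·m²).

By cylindrical symmetry E is radial; use a coaxial Gaussian cylinder of radius 1.25 cm and length L (r < 1.59 cm, inside the shell).
No charge is enclosed, so Gauss's law gives E·2πrL = 0 ⇒ E = 0.

|E| = 0 N/C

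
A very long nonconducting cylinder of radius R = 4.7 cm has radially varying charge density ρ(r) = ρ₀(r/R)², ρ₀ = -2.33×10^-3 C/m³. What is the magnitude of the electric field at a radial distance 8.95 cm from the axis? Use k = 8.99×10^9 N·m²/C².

Coaxial Gaussian cylinder, radius r = 8.95 cm, length L (r > R, full charge per length enclosed).
λ_enc = 2π ∫₀^R ρ₀(r'/R)^2 r' dr' = 2πρ₀R²/4 = -8.085e-6 C/m.
By Gauss's law (flux through the curved wall only), E·2πrL = λ_enc L/ε₀.
E = 2k|λ_enc|/r = 2(8.99×10^9)(8.085×10^-6)/(0.0895) = 1.62×10^6 N/C.

1.62×10^6 V/m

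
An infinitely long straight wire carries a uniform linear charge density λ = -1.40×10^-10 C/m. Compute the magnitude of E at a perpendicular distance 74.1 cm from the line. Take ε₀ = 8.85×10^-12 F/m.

E ≈ 3.4 N/C

Choose a coaxial cylinder of radius r = 74.1 cm (arbitrary length L) as the Gaussian surface.
Q_enc = λL, so λ_enc = -1.40×10^-10 C/m.
Since E is radial and uniform over the curved surface, Φ = E·2πrL = Q_enc/ε₀ = λ_enc L/ε₀.
E = |λ_enc|/(2πε₀r) = (1.40×10^-10)/(2π·8.85×10^-12·0.741) = 3.4 N/C.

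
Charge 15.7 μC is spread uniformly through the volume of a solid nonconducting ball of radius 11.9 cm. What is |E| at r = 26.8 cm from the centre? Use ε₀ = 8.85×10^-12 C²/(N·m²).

1.97×10^6 N/C

Use a concentric Gaussian sphere at r = 26.8 cm (r > R, so the entire charge is enclosed).
Q_enc = 15.7 μC = 1.57×10^-5 C.
Since E is radial and uniform over the Gaussian sphere, Φ = E·4πr² = Q_enc/ε₀.
E = |Q_enc|/(4πε₀r²) = (1.57×10^-5)/(4π·8.85×10^-12·(0.268)²) = 1.97×10^6 N/C.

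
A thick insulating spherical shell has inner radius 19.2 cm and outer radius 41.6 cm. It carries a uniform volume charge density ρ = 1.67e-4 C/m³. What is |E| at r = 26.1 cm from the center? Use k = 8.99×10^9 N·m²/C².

E ≈ 9.88×10^5 N/C

Use a concentric Gaussian sphere at r = 26.1 cm (within the shell material, 19.2 cm < r < 41.6 cm).
Only the shell between 19.2 cm and r is enclosed: Q_enc = ρ·(4π/3)(r³ − a³) = (1.67×10^-4)·(4π/3)·((0.261)³ − (0.192)³) = 7.486×10^-6 C.
Since E is radial and uniform over the Gaussian sphere, Φ = E·4πr² = Q_enc/ε₀.
E = k|Q_enc|/r² = (8.99×10^9)(7.486×10^-6)/(0.261)² = 9.88×10^5 N/C.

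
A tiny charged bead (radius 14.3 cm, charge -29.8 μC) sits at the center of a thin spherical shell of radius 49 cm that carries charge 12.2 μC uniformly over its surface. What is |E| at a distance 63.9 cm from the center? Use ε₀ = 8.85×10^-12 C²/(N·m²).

Symmetry ⇒ E = E(r) r̂. Gaussian sphere of radius r = 63.9 cm (r > 49 cm, enclosing both).
Q_enc = (-29.8 μC) + (12.2 μC) = -1.76×10^-5 C.
Gauss's law: E·4πr² = Q_enc/ε₀.
E = |Q_enc|/(4πε₀r²) = (1.76×10^-5)/(4π·8.85×10^-12·(0.639)²) = 3.88×10^5 N/C.

|E| ≈ 3.88e5 V/m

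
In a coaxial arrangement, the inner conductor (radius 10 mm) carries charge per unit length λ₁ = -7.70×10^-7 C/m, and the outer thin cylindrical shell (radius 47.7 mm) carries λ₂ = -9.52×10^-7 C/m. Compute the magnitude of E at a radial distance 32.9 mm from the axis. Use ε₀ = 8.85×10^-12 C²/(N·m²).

Choose a coaxial cylinder of radius r = 32.9 mm (arbitrary length L) as the Gaussian surface (between the conductors, 10 mm < r < 47.7 mm).
The shell at 47.7 mm lies outside the Gaussian surface, so λ_enc = λ₁ = -7.70×10^-7 C/m.
Since E is radial and uniform over the curved surface, Φ = E·2πrL = Q_enc/ε₀ = λ_enc L/ε₀.
E = |λ_enc|/(2πε₀r) = (7.70e-7)/(2π·8.85×10^-12·0.0329) = 4.21e5 N/C.

|E| = 4.21×10^5 V/m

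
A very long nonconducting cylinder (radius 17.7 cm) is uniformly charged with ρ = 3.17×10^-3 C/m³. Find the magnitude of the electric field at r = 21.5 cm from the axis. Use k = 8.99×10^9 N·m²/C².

By cylindrical symmetry E is radial; use a coaxial Gaussian cylinder of radius 21.5 cm and length L (r > 17.7 cm, full cross-section enclosed).
λ_enc = ρ·πR² = (3.17e-3)π(0.177)² = 3.12×10^-4 C/m.
Applying ∮E·dA = Q_enc/ε₀ with the end caps contributing no flux:
E = 2k|λ_enc|/r = 2(8.99×10^9)(3.12×10^-4)/(0.215) = 2.61×10^7 N/C.

E = 2.61e7 N/C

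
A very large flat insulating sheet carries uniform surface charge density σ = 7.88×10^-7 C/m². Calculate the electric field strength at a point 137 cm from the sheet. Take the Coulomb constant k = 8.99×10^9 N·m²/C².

4.45e4 N/C

Choose a cylindrical pillbox piercing the sheet, end faces (area A) parallel to it.
Flux Φ = 2EA and Q_enc = σA, so 2EA = σA/ε₀ ⇒ E = |σ|/(2ε₀), independent of distance.
E = 2πk|σ| = 2π(8.99×10^9)(7.88×10^-7) = 4.45×10^4 N/C.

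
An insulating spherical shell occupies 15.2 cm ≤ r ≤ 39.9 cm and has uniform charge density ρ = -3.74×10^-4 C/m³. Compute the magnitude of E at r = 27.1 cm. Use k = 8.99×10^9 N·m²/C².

E ≈ 3.14×10^6 V/m

By spherical symmetry E is radial; choose a Gaussian sphere of radius r = 27.1 cm (within the shell material, 15.2 cm < r < 39.9 cm).
Enclosed charge is the volume from a to r: Q_enc = (4π/3)ρ(r³ − a³) = -2.568e-5 C.
Gauss's law: E·4πr² = Q_enc/ε₀.
E = k|Q_enc|/r² = (8.99×10^9)(2.568×10^-5)/(0.271)² = 3.14e6 N/C.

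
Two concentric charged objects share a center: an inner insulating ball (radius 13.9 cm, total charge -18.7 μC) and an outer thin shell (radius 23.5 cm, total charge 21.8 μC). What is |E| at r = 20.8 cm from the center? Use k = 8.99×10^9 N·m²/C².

E ≈ 3.89e6 N/C

Take a concentric spherical Gaussian surface of radius r = 20.8 cm (between the bodies, 13.9 cm < r < 23.5 cm).
The shell at 23.5 cm lies outside the Gaussian surface, so Q_enc = -18.7 μC = -1.87e-5 C.
Since E is radial and uniform over the Gaussian sphere, Φ = E·4πr² = Q_enc/ε₀.
E = k|Q_enc|/r² = (8.99×10^9)(1.87×10^-5)/(0.208)² = 3.89e6 N/C.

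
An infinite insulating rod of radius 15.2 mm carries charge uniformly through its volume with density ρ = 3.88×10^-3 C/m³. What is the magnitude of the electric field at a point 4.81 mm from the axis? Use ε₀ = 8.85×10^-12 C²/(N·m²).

Coaxial Gaussian cylinder, radius r = 4.81 mm, length L (r < R).
Enclosed charge per unit length: λ_enc = ρ·πr² = (3.88×10^-3)π(0.00481)² = 2.82×10^-7 C/m.
Applying ∮E·dA = Q_enc/ε₀ with the end caps contributing no flux:
E = |λ_enc|/(2πε₀r) = (2.82×10^-7)/(2π·8.85×10^-12·0.00481) = 1.05×10^6 N/C.

|E| ≈ 1.05×10^6 N/C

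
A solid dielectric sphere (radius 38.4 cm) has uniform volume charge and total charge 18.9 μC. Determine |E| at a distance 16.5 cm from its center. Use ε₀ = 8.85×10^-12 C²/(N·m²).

Take a concentric spherical Gaussian surface of radius r = 16.5 cm (r < R).
For a uniform sphere the enclosed fraction is (r/R)³, so Q_enc = (18.9 μC)(0.165/0.384)³ = 1.499e-6 C.
Gauss's law: E·4πr² = Q_enc/ε₀.
E = |Q_enc|/(4πε₀r²) = (1.499×10^-6)/(4π·8.85×10^-12·(0.165)²) = 4.95e5 N/C.

|E| ≈ 4.95×10^5 N/C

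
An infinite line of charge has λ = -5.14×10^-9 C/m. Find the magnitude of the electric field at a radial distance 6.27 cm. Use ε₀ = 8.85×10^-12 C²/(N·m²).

By cylindrical symmetry E is radial; use a coaxial Gaussian cylinder of radius 6.27 cm and length L.
Q_enc = λL, so λ_enc = -5.14e-9 C/m.
Applying ∮E·dA = Q_enc/ε₀ with the end caps contributing no flux:
E = |λ_enc|/(2πε₀r) = (5.14×10^-9)/(2π·8.85×10^-12·0.0627) = 1.47×10^3 N/C.

|E| ≈ 1.47×10^3 V/m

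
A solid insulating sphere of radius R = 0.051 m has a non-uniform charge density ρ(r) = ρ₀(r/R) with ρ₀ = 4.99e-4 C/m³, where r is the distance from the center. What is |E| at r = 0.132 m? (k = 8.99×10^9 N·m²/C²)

Symmetry ⇒ E = E(r) r̂. Gaussian sphere of radius r = 0.132 m (r > R, all charge enclosed).
Q_enc = 4π ∫₀^R ρ₀(r'/R)^1 r'² dr' = 4πρ₀R³/4 = 2.08e-7 C.
Applying ∮E·dA = Q_enc/ε₀ with Φ = E(4πr²):
E = k|Q_enc|/r² = (8.99×10^9)(2.08×10^-7)/(0.132)² = 1.07×10^5 N/C.

1.07×10^5 N/C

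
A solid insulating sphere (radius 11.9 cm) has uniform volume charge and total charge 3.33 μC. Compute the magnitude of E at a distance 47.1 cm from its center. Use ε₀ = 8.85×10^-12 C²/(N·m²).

Take a concentric spherical Gaussian surface of radius r = 47.1 cm (r > R, so the entire charge is enclosed).
Q_enc = 3.33 μC = 3.33e-6 C.
Gauss's law: E·4πr² = Q_enc/ε₀.
E = |Q_enc|/(4πε₀r²) = (3.33e-6)/(4π·8.85×10^-12·(0.471)²) = 1.35×10^5 N/C.

|E| = 1.35×10^5 N/C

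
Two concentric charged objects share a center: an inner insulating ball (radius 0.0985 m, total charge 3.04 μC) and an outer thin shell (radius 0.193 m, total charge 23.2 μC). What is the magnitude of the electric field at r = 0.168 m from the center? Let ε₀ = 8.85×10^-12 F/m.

Use a concentric Gaussian sphere at r = 0.168 m (between the bodies, 0.0985 m < r < 0.193 m).
The shell at 0.193 m lies outside the Gaussian surface, so Q_enc = 3.04 μC = 3.04e-6 C.
By Gauss's law, ∮E·dA = E·4πr² = Q_enc/ε₀.
E = |Q_enc|/(4πε₀r²) = (3.04×10^-6)/(4π·8.85×10^-12·(0.168)²) = 9.69e5 N/C.

|E| ≈ 9.69e5 V/m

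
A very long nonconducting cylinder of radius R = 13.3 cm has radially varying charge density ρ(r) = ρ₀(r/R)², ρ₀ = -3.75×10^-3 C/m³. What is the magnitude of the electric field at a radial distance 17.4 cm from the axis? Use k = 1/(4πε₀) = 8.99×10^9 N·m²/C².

E = 1.08×10^7 N/C

Coaxial Gaussian cylinder, radius r = 17.4 cm, length L (r > R, full charge per length enclosed).
λ_enc = 2π ∫₀^R ρ₀(r'/R)^2 r' dr' = 2πρ₀R²/4 = -1.042×10^-4 C/m.
Gauss's law: E·2πrL = λ_enc L/ε₀.
E = 2k|λ_enc|/r = 2(8.99×10^9)(1.042×10^-4)/(0.174) = 1.08×10^7 N/C.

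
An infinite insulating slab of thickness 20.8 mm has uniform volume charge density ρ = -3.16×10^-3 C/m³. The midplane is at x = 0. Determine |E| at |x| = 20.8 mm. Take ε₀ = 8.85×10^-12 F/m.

The point |x| = 20.8 mm lies outside the slab (half-thickness 0.0104 m). A symmetric pillbox spanning the full slab encloses Q_enc = ρ·d·A.
Flux = 2EA ⇒ E = |ρ|d/(2ε₀), independent of distance outside.
E = (3.16×10^-3)(0.0208)/(2·8.85×10^-12) = 3.71e6 N/C.

E = 3.71×10^6 N/C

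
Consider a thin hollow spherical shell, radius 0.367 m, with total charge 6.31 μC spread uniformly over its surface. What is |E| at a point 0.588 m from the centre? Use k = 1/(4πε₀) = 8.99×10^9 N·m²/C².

Take a concentric spherical Gaussian surface of radius r = 0.588 m (r > 0.367 m).
The entire shell is enclosed: Q_enc = 6.31e-6 C.
By Gauss's law, ∮E·dA = E·4πr² = Q_enc/ε₀.
E = k|Q_enc|/r² = (8.99×10^9)(6.31×10^-6)/(0.588)² = 1.64×10^5 N/C.

1.64×10^5 V/m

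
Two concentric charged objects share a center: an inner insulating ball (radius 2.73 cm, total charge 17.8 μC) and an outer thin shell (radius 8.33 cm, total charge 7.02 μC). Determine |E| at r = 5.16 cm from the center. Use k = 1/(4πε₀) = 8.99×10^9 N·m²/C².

|E| ≈ 6.01×10^7 V/m

Use a concentric Gaussian sphere at r = 5.16 cm (between the bodies, 2.73 cm < r < 8.33 cm).
The shell at 8.33 cm lies outside the Gaussian surface, so Q_enc = 17.8 μC = 1.78e-5 C.
By Gauss's law, ∮E·dA = E·4πr² = Q_enc/ε₀.
E = k|Q_enc|/r² = (8.99×10^9)(1.78×10^-5)/(0.0516)² = 6.01×10^7 N/C.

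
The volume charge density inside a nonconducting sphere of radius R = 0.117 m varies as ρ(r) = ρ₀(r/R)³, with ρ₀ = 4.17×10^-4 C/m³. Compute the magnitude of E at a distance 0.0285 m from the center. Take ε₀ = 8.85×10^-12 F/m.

Take a concentric spherical Gaussian surface of radius r = 0.0285 m (r < R).
Integrate the density: Q_enc = 4π ∫₀^r ρ₀(r'/R)^3 r'² dr' = 4πρ₀ r^6/(6·R³) = 2.922e-10 C.
Applying ∮E·dA = Q_enc/ε₀ with Φ = E(4πr²):
E = |Q_enc|/(4πε₀r²) = (2.922e-10)/(4π·8.85×10^-12·(0.0285)²) = 3.23e3 N/C.

|E| = 3.23×10^3 V/m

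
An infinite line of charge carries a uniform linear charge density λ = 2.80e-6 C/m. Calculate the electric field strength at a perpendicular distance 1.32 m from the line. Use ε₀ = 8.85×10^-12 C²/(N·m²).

3.81×10^4 N/C

Choose a coaxial cylinder of radius r = 1.32 m (arbitrary length L) as the Gaussian surface.
Q_enc = λL, so λ_enc = 2.80×10^-6 C/m.
Gauss's law: E·2πrL = λ_enc L/ε₀.
E = |λ_enc|/(2πε₀r) = (2.80×10^-6)/(2π·8.85×10^-12·1.32) = 3.81×10^4 N/C.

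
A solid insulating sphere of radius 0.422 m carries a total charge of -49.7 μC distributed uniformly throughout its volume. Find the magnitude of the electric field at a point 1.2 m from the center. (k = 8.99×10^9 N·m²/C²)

By spherical symmetry E is radial; choose a Gaussian sphere of radius r = 1.2 m (r > R, so the entire charge is enclosed).
Q_enc = -49.7 μC = -4.97×10^-5 C.
Applying ∮E·dA = Q_enc/ε₀ with Φ = E(4πr²):
E = k|Q_enc|/r² = (8.99×10^9)(4.97e-5)/(1.2)² = 3.10×10^5 N/C.

E = 3.10×10^5 V/m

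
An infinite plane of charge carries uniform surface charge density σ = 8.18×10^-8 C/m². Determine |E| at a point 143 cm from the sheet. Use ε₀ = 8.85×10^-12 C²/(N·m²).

|E| ≈ 4.62×10^3 V/m

By planar symmetry E is perpendicular to the sheet and uniform; use a Gaussian pillbox with flat faces of area A on each side of the sheet.
Only the two end caps contribute flux: Φ = 2EA. With Q_enc = σA, Gauss's law gives E = |σ|/(2ε₀).
E = |σ|/(2ε₀) = (8.18×10^-8)/(2·8.85×10^-12) = 4.62×10^3 N/C.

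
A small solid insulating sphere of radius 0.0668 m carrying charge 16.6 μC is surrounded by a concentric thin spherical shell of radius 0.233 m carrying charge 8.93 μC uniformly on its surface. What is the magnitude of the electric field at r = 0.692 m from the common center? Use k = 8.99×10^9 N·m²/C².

Take a concentric spherical Gaussian surface of radius r = 0.692 m (r > 0.233 m, enclosing both).
Q_enc = (16.6 μC) + (8.93 μC) = 2.553×10^-5 C.
Since E is radial and uniform over the Gaussian sphere, Φ = E·4πr² = Q_enc/ε₀.
E = k|Q_enc|/r² = (8.99×10^9)(2.553×10^-5)/(0.692)² = 4.79×10^5 N/C.

4.79×10^5 V/m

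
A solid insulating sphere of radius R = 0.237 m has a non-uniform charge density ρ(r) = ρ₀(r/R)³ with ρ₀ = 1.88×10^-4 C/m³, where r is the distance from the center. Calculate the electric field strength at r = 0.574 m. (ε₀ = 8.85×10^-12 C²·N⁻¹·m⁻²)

Symmetry ⇒ E = E(r) r̂. Gaussian sphere of radius r = 0.574 m (r > R, all charge enclosed).
Q_enc = 4π ∫₀^R ρ₀(r'/R)^3 r'² dr' = 4πρ₀R³/6 = 5.242e-6 C.
Gauss's law: E·4πr² = Q_enc/ε₀.
E = |Q_enc|/(4πε₀r²) = (5.242e-6)/(4π·8.85×10^-12·(0.574)²) = 1.43×10^5 N/C.

1.43×10^5 V/m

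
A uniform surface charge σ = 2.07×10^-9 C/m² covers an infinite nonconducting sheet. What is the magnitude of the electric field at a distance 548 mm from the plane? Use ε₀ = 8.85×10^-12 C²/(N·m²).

|E| ≈ 117 V/m

The symmetry is planar: E is normal to the sheet and the same magnitude on both sides. Take a pillbox straddling the sheet with end-cap area A.
Flux Φ = 2EA and Q_enc = σA, so 2EA = σA/ε₀ ⇒ E = |σ|/(2ε₀), independent of distance.
E = |σ|/(2ε₀) = (2.07×10^-9)/(2·8.85×10^-12) = 117 N/C.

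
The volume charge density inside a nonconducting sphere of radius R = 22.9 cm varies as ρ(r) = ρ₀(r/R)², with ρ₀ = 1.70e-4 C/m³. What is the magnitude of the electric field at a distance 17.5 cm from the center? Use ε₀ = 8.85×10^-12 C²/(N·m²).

E = 3.93×10^5 V/m

Take a concentric spherical Gaussian surface of radius r = 17.5 cm (r < R).
Q_enc = ∫₀^r ρ(r')·4πr'² dr' = (4πρ₀/R²) ∫₀^r r'^4 dr' = 4πρ₀ r^5/(5·R²) = 1.337e-6 C.
By Gauss's law, ∮E·dA = E·4πr² = Q_enc/ε₀.
E = |Q_enc|/(4πε₀r²) = (1.337e-6)/(4π·8.85×10^-12·(0.175)²) = 3.93e5 N/C.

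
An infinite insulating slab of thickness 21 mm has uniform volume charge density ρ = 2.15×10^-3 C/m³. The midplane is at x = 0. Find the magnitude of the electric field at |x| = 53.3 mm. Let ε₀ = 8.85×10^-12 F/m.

|E| ≈ 2.55×10^6 N/C

The point |x| = 53.3 mm lies outside the slab (half-thickness 0.0105 m). A symmetric pillbox spanning the full slab encloses Q_enc = ρ·d·A.
Flux = 2EA ⇒ E = |ρ|d/(2ε₀), independent of distance outside.
E = (2.15×10^-3)(0.021)/(2·8.85×10^-12) = 2.55e6 N/C.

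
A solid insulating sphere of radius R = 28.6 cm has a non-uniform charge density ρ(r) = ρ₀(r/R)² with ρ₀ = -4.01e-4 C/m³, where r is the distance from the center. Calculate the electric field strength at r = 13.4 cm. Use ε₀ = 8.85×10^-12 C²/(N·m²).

By spherical symmetry E is radial; choose a Gaussian sphere of radius r = 13.4 cm (r < R).
Q_enc = ∫₀^r ρ(r')·4πr'² dr' = (4πρ₀/R²) ∫₀^r r'^4 dr' = 4πρ₀ r^5/(5·R²) = -5.323×10^-7 C.
Gauss's law: E·4πr² = Q_enc/ε₀.
E = |Q_enc|/(4πε₀r²) = (5.323×10^-7)/(4π·8.85×10^-12·(0.134)²) = 2.67e5 N/C.

E ≈ 2.67×10^5 V/m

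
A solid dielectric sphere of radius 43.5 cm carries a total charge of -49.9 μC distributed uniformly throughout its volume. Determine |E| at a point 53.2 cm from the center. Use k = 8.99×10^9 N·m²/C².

By spherical symmetry E is radial; choose a Gaussian sphere of radius r = 53.2 cm (r > R, so the entire charge is enclosed).
Q_enc = -49.9 μC = -4.99×10^-5 C.
Gauss's law: E·4πr² = Q_enc/ε₀.
E = k|Q_enc|/r² = (8.99×10^9)(4.99×10^-5)/(0.532)² = 1.59e6 N/C.

E = 1.59e6 N/C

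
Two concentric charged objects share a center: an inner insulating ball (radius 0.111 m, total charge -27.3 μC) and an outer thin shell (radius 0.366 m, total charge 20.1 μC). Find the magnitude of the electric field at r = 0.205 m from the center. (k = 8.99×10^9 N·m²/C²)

|E| = 5.84×10^6 V/m

Use a concentric Gaussian sphere at r = 0.205 m (between the bodies, 0.111 m < r < 0.366 m).
The shell at 0.366 m lies outside the Gaussian surface, so Q_enc = -27.3 μC = -2.73e-5 C.
Since E is radial and uniform over the Gaussian sphere, Φ = E·4πr² = Q_enc/ε₀.
E = k|Q_enc|/r² = (8.99×10^9)(2.73×10^-5)/(0.205)² = 5.84×10^6 N/C.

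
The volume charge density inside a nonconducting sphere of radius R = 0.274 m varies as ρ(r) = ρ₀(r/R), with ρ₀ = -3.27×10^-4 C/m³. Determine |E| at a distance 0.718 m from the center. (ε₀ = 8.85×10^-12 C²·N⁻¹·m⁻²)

By spherical symmetry E is radial; choose a Gaussian sphere of radius r = 0.718 m (r > R, all charge enclosed).
Q_enc = 4π ∫₀^R ρ₀(r'/R)^1 r'² dr' = 4πρ₀R³/4 = -2.113×10^-5 C.
Since E is radial and uniform over the Gaussian sphere, Φ = E·4πr² = Q_enc/ε₀.
E = |Q_enc|/(4πε₀r²) = (2.113e-5)/(4π·8.85×10^-12·(0.718)²) = 3.69e5 N/C.

E ≈ 3.69e5 N/C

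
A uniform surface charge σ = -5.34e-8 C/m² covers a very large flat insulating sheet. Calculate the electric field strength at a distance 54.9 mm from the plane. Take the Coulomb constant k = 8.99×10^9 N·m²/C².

3.02e3 V/m

Choose a cylindrical pillbox piercing the sheet, end faces (area A) parallel to it.
Only the two end caps contribute flux: Φ = 2EA. With Q_enc = σA, Gauss's law gives E = |σ|/(2ε₀).
E = 2πk|σ| = 2π(8.99×10^9)(5.34×10^-8) = 3.02e3 N/C.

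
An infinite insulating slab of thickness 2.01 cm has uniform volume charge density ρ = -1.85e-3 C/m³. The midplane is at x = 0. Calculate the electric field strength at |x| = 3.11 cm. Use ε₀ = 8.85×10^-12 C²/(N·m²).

E ≈ 2.10e6 N/C

The point |x| = 3.11 cm lies outside the slab (half-thickness 0.01005 m). A symmetric pillbox spanning the full slab encloses Q_enc = ρ·d·A.
Flux = 2EA ⇒ E = |ρ|d/(2ε₀), independent of distance outside.
E = (1.85×10^-3)(0.0201)/(2·8.85×10^-12) = 2.10×10^6 N/C.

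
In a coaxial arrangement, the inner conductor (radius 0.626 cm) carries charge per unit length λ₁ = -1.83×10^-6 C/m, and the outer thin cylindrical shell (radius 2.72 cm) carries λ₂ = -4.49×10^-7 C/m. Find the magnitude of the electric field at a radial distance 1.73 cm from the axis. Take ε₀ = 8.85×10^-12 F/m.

Take a coaxial cylindrical Gaussian surface of radius r = 1.73 cm and length L (between the conductors, 0.626 cm < r < 2.72 cm).
The shell at 2.72 cm lies outside the Gaussian surface, so λ_enc = λ₁ = -1.83×10^-6 C/m.
Since E is radial and uniform over the curved surface, Φ = E·2πrL = Q_enc/ε₀ = λ_enc L/ε₀.
E = |λ_enc|/(2πε₀r) = (1.83×10^-6)/(2π·8.85×10^-12·0.0173) = 1.90×10^6 N/C.

|E| = 1.90×10^6 N/C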